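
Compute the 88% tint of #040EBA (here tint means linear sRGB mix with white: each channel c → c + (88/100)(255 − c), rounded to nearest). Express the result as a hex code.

#E1E2F7

#040EBA is rgb(4, 14, 186).
An 88% tint moves each channel 88% toward 255:
  R: 4 + 220.88 = 224.88 → 225
  G: 14 + 0.88×(255−14) = 14 + 212.08 = 226.08 → 226
  B: 186 + 0.88×(255−186) = 186 + 60.72 = 246.72 → 247
rgb(225, 226, 247) = #E1E2F7.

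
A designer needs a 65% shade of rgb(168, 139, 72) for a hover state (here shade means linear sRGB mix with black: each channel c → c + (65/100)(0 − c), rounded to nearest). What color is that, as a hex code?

Lerp each channel 65% toward 0:
  R: 168 + 0.65×(0−168) = 168 − 109.2 = 58.8 → 59
  G: 139 + 0.65×(0−139) = 139 − 90.35 = 48.65 → 49
  B: 72 − 46.8 = 25.2 → 25
rgb(59, 49, 25) = #3B3119.

#3B3119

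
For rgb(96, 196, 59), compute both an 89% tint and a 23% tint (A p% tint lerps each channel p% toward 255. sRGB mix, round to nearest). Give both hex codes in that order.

#EEF9E9, #85D268

89% tint:
  R: 96 + 141.51 = 237.51 → 238
  G: 196 + 0.89×(255−196) = 196 + 52.51 = 248.51 → 249
  B: 59 + 0.89×(255−59) = 59 + 174.44 = 233.44 → 233
  → #EEF9E9
23% tint:
  R: 96 + 0.23×(255−96) = 96 + 36.57 = 132.57 → 133
  G: 196 + 13.57 = 209.57 → 210
  B: 59 + 0.23×(255−59) = 59 + 45.08 = 104.08 → 104
  → #85D268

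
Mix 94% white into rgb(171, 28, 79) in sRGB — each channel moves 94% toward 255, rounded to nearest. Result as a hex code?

Per channel, c → c + 0.94(255 − c):
  R: 171 + 78.96 = 249.96 → 250
  G: 28 + 0.94×(255−28) = 28 + 213.38 = 241.38 → 241
  B: 79 + 0.94×(255−79) = 79 + 165.44 = 244.44 → 244
rgb(250, 241, 244) = #faf1f4.

#faf1f4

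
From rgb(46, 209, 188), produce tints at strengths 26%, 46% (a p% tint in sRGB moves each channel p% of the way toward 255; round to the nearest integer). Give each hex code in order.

26%: (46 + 54.34 = 100.34→100, 209 + 11.96 = 220.96→221, 188 + 17.42 = 205.42→205) → #64DDCD
46%: (46 + 96.14 = 142.14→142, 209 + 21.16 = 230.16→230, 188 + 30.82 = 218.82→219) → #8EE6DB

#64DDCD, #8EE6DB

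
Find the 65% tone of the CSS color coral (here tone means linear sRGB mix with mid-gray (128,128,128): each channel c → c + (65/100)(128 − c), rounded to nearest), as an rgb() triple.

CSS coral is rgb(255, 127, 80).
Lerp each channel 65% toward 128:
  R: 255 + 0.65×(128−255) = 255 − 82.55 = 172.45 → 172
  G: 127 + 0.65 = 127.65 → 128
  B: 80 + 0.65×(128−80) = 80 + 31.2 = 111.2 → 111

rgb(172, 128, 111)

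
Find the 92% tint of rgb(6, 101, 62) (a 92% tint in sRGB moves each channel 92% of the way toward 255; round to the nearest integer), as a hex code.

Lerp each channel 92% toward 255:
  R: 6 + 0.92×(255−6) = 6 + 229.08 = 235.08 → 235
  G: 101 + 0.92×(255−101) = 101 + 141.68 = 242.68 → 243
  B: 62 + 0.92×(255−62) = 62 + 177.56 = 239.56 → 240
rgb(235, 243, 240) = #EBF3F0.

#EBF3F0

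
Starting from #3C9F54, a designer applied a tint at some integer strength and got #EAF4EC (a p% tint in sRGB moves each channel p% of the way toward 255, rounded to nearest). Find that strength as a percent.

#3C9F54 is rgb(60, 159, 84); #EAF4EC is rgb(234, 244, 236).
On the R channel (widest range): 234 ≈ 60 + (p/100)(255 − 60), so p ≈ 100×(234 − 60)/(255 − 60) = 17400/195 = 89.23.
p = 89 reproduces all three channels after rounding.

89%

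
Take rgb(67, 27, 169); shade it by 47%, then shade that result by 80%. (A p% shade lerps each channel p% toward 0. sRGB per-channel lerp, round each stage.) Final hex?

#070312

Per channel, c → c + 0.47(0 − c):
  R: 67 + 0.47×(0−67) = 67 − 31.49 = 35.51 → 36
  G: 27 + 0.47×(0−27) = 27 − 12.69 = 14.31 → 14
  B: 169 − 79.43 = 89.57 → 90
After the shade: rgb(36, 14, 90) = #240e5a.
Lerp each channel 80% toward 0:
  R: 36 + 0.8×(0−36) = 36 − 28.8 = 7.2 → 7
  G: 14 + 0.8×(0−14) = 14 − 11.2 = 2.8 → 3
  B: 90 + 0.8×(0−90) = 90 − 72 = 18 → 18
rgb(7, 3, 18) = #070312.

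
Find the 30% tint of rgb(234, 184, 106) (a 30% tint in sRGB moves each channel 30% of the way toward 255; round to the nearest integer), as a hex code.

Lerp each channel 30% toward 255:
  R: 234 + 0.3×(255−234) = 234 + 6.3 = 240.3 → 240
  G: 184 + 0.3×(255−184) = 184 + 21.3 = 205.3 → 205
  B: 106 + 44.7 = 150.7 → 151
rgb(240, 205, 151) = #F0CD97.

#F0CD97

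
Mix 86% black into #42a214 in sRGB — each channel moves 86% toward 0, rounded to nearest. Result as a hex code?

#091703

#42a214 is rgb(66, 162, 20).
Per channel, c → c + 0.86(0 − c):
  R: 66 − 56.76 = 9.24 → 9
  G: 162 + 0.86×(0−162) = 162 − 139.32 = 22.68 → 23
  B: 20 + 0.86×(0−20) = 20 − 17.2 = 2.8 → 3
rgb(9, 23, 3) = #091703.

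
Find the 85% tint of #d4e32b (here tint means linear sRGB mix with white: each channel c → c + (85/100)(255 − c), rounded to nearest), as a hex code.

#d4e32b is rgb(212, 227, 43).
An 85% tint moves each channel 85% toward 255:
  R: 212 + 0.85×(255−212) = 212 + 36.55 = 248.55 → 249
  G: 227 + 0.85×(255−227) = 227 + 23.8 = 250.8 → 251
  B: 43 + 0.85×(255−43) = 43 + 180.2 = 223.2 → 223
rgb(249, 251, 223) = #f9fbdf.

#f9fbdf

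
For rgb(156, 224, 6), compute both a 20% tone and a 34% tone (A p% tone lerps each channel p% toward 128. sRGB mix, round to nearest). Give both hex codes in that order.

#96cd1e, #92bf2f

20% tone:
  R: 156 − 5.6 = 150.4 → 150
  G: 224 + 0.2×(128−224) = 224 − 19.2 = 204.8 → 205
  B: 6 + 24.4 = 30.4 → 30
  → #96cd1e
34% tone:
  R: 156 − 9.52 = 146.48 → 146
  G: 224 − 32.64 = 191.36 → 191
  B: 6 + 0.34×(128−6) = 6 + 41.48 = 47.48 → 47
  → #92bf2f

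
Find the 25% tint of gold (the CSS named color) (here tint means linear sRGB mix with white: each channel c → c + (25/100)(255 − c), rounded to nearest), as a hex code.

#FFE140

CSS gold is rgb(255, 215, 0).
Per channel, c → c + 0.25(255 − c):
  R: 255 + 0 = 255 → 255
  G: 215 + 0.25×(255−215) = 215 + 10 = 225 → 225
  B: 0 + 0.25×(255−0) = 0 + 63.75 = 63.75 → 64
rgb(255, 225, 64) = #FFE140.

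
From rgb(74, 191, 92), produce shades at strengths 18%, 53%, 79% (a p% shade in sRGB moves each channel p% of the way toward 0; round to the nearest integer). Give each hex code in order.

#3d9d4b, #235a2b, #102813

18%: (74 − 13.32 = 60.68→61, 191 − 34.38 = 156.62→157, 92 − 16.56 = 75.44→75) → #3d9d4b
53%: (74 − 39.22 = 34.78→35, 191 − 101.23 = 89.77→90, 92 − 48.76 = 43.24→43) → #235a2b
79%: (74 − 58.46 = 15.54→16, 191 − 150.89 = 40.11→40, 92 − 72.68 = 19.32→19) → #102813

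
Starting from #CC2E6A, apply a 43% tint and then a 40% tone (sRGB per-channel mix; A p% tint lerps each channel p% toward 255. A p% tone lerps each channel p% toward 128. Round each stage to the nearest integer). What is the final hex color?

#CC2E6A is rgb(204, 46, 106).
Lerp each channel 43% toward 255:
  R: 204 + 0.43×(255−204) = 204 + 21.93 = 225.93 → 226
  G: 46 + 89.87 = 135.87 → 136
  B: 106 + 0.43×(255−106) = 106 + 64.07 = 170.07 → 170
After the tint: rgb(226, 136, 170) = #E288AA.
Per channel, c → c + 0.4(128 − c):
  R: 226 − 39.2 = 186.8 → 187
  G: 136 + 0.4×(128−136) = 136 − 3.2 = 132.8 → 133
  B: 170 + 0.4×(128−170) = 170 − 16.8 = 153.2 → 153
rgb(187, 133, 153) = #BB8599.

#BB8599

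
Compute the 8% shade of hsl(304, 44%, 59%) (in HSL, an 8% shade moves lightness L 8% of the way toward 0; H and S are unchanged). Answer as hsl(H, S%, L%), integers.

L moves 8% from 59 toward 0: 59 − 4.72 = 54.28 → 54.
H and S are unchanged.

hsl(304, 44%, 54%)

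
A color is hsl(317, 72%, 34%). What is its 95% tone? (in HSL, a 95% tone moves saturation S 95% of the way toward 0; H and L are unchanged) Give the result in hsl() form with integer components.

hsl(317, 4%, 34%)

S moves 95% from 72 toward 0: 72 − 68.4 = 3.6 → 4.
H and L are unchanged.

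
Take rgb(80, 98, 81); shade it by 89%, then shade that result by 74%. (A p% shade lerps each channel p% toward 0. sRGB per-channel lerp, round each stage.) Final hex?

#020302

Per channel, c → c + 0.89(0 − c):
  R: 80 + 0.89×(0−80) = 80 − 71.2 = 8.8 → 9
  G: 98 + 0.89×(0−98) = 98 − 87.22 = 10.78 → 11
  B: 81 + 0.89×(0−81) = 81 − 72.09 = 8.91 → 9
After the shade: rgb(9, 11, 9) = #090B09.
A 74% shade moves each channel 74% toward 0:
  R: 9 + 0.74×(0−9) = 9 − 6.66 = 2.34 → 2
  G: 11 − 8.14 = 2.86 → 3
  B: 9 + 0.74×(0−9) = 9 − 6.66 = 2.34 → 2
rgb(2, 3, 2) = #020302.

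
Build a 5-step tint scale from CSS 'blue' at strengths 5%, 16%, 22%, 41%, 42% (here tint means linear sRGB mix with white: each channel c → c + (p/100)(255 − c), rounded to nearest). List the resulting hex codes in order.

#0d0dff, #2929ff, #3838ff, #6969ff, #6b6bff

CSS blue is rgb(0, 0, 255).
5%: (0 + 12.75 = 12.75→13, 0 + 12.75 = 12.75→13, 255→255) → #0d0dff
16%: (0 + 40.8 = 40.8→41, 0 + 40.8 = 40.8→41, 255→255) → #2929ff
22%: (0 + 56.1 = 56.1→56, 0 + 56.1 = 56.1→56, 255→255) → #3838ff
41%: (0 + 104.55 = 104.55→105, 0 + 104.55 = 104.55→105, 255→255) → #6969ff
42%: (0 + 107.1 = 107.1→107, 0 + 107.1 = 107.1→107, 255→255) → #6b6bff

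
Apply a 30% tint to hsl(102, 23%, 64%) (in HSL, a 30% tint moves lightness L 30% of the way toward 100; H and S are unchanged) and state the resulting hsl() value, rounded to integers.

L moves 30% from 64 toward 100: 64 + 10.8 = 74.8 → 75.
H and S are unchanged.

hsl(102, 23%, 75%)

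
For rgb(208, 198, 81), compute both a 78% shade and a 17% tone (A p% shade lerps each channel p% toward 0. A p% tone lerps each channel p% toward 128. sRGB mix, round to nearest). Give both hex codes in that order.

78% shade:
  R: 208 + 0.78×(0−208) = 208 − 162.24 = 45.76 → 46
  G: 198 − 154.44 = 43.56 → 44
  B: 81 − 63.18 = 17.82 → 18
  → #2E2C12
17% tone:
  R: 208 + 0.17×(128−208) = 208 − 13.6 = 194.4 → 194
  G: 198 + 0.17×(128−198) = 198 − 11.9 = 186.1 → 186
  B: 81 + 0.17×(128−81) = 81 + 7.99 = 88.99 → 89
  → #C2BA59

#2E2C12, #C2BA59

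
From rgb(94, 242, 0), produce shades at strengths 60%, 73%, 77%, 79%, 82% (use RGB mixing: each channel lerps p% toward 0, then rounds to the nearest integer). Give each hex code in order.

#266100, #194100, #163800, #143300, #112C00

60%: (94 − 56.4 = 37.6→38, 242 − 145.2 = 96.8→97, 0→0) → #266100
73%: (94 − 68.62 = 25.38→25, 242 − 176.66 = 65.34→65, 0→0) → #194100
77%: (94 − 72.38 = 21.62→22, 242 − 186.34 = 55.66→56, 0→0) → #163800
79%: (94 − 74.26 = 19.74→20, 242 − 191.18 = 50.82→51, 0→0) → #143300
82%: (94 − 77.08 = 16.92→17, 242 − 198.44 = 43.56→44, 0→0) → #112C00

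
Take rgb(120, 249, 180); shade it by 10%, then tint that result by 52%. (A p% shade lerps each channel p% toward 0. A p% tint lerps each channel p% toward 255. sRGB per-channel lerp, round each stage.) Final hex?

#B8F0D2

A 10% shade moves each channel 10% toward 0:
  R: 120 − 12 = 108 → 108
  G: 249 − 24.9 = 224.1 → 224
  B: 180 + 0.1×(0−180) = 180 − 18 = 162 → 162
After the shade: rgb(108, 224, 162) = #6CE0A2.
Lerp each channel 52% toward 255:
  R: 108 + 76.44 = 184.44 → 184
  G: 224 + 0.52×(255−224) = 224 + 16.12 = 240.12 → 240
  B: 162 + 0.52×(255−162) = 162 + 48.36 = 210.36 → 210
rgb(184, 240, 210) = #B8F0D2.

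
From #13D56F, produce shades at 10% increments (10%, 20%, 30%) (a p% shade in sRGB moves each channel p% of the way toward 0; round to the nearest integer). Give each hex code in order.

#11C064, #0FAA59, #0D954E

#13D56F is rgb(19, 213, 111).
10%: (19 − 1.9 = 17.1→17, 213 − 21.3 = 191.7→192, 111 − 11.1 = 99.9→100) → #11C064
20%: (19 − 3.8 = 15.2→15, 213 − 42.6 = 170.4→170, 111 − 22.2 = 88.8→89) → #0FAA59
30%: (19 − 5.7 = 13.3→13, 213 − 63.9 = 149.1→149, 111 − 33.3 = 77.7→78) → #0D954E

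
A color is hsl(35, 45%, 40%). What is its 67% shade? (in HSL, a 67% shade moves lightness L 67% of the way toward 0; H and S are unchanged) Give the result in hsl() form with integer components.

hsl(35, 45%, 13%)

L moves 67% from 40 toward 0: 40 − 26.8 = 13.2 → 13.
H and S are unchanged.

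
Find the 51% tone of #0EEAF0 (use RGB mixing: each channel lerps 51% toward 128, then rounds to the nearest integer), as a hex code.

#48B4B7

#0EEAF0 is rgb(14, 234, 240).
Per channel, c → c + 0.51(128 − c):
  R: 14 + 58.14 = 72.14 → 72
  G: 234 − 54.06 = 179.94 → 180
  B: 240 + 0.51×(128−240) = 240 − 57.12 = 182.88 → 183
rgb(72, 180, 183) = #48B4B7.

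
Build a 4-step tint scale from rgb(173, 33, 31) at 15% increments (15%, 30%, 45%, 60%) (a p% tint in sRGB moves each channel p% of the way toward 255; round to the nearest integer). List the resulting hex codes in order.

#b94241, #c66462, #d28584, #dea6a5

15%: (173 + 12.3 = 185.3→185, 33 + 33.3 = 66.3→66, 31 + 33.6 = 64.6→65) → #b94241
30%: (173 + 24.6 = 197.6→198, 33 + 66.6 = 99.6→100, 31 + 67.2 = 98.2→98) → #c66462
45%: (173 + 36.9 = 209.9→210, 33 + 99.9 = 132.9→133, 31 + 100.8 = 131.8→132) → #d28584
60%: (173 + 49.2 = 222.2→222, 33 + 133.2 = 166.2→166, 31 + 134.4 = 165.4→165) → #dea6a5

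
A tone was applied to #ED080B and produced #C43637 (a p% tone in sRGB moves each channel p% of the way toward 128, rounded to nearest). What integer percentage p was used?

38%

#ED080B is rgb(237, 8, 11); #C43637 is rgb(196, 54, 55).
On the G channel (widest range): 54 ≈ 8 + (p/100)(128 − 8), so p ≈ 100×(54 − 8)/(128 − 8) = 4600/120 = 38.33.
p = 38 reproduces all three channels after rounding.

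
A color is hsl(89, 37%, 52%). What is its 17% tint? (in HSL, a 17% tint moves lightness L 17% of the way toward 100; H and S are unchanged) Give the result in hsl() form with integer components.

hsl(89, 37%, 60%)

L moves 17% from 52 toward 100: 52 + 8.16 = 60.16 → 60.
H and S are unchanged.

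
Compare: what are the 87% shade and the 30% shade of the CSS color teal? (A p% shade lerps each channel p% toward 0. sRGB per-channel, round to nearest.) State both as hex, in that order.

CSS teal is rgb(0, 128, 128).
87% shade:
  R: 0 + 0 = 0 → 0
  G: 128 + 0.87×(0−128) = 128 − 111.36 = 16.64 → 17
  B: 128 + 0.87×(0−128) = 128 − 111.36 = 16.64 → 17
  → #001111
30% shade:
  R: 0 + 0 = 0 → 0
  G: 128 + 0.3×(0−128) = 128 − 38.4 = 89.6 → 90
  B: 128 − 38.4 = 89.6 → 90
  → #005A5A

#001111, #005A5A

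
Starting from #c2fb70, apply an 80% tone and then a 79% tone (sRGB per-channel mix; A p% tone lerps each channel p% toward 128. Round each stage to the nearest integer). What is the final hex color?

#83857f

#c2fb70 is rgb(194, 251, 112).
Per channel, c → c + 0.8(128 − c):
  R: 194 + 0.8×(128−194) = 194 − 52.8 = 141.2 → 141
  G: 251 + 0.8×(128−251) = 251 − 98.4 = 152.6 → 153
  B: 112 + 0.8×(128−112) = 112 + 12.8 = 124.8 → 125
After the tone: rgb(141, 153, 125) = #8d997d.
Lerp each channel 79% toward 128:
  R: 141 − 10.27 = 130.73 → 131
  G: 153 − 19.75 = 133.25 → 133
  B: 125 + 0.79×(128−125) = 125 + 2.37 = 127.37 → 127
rgb(131, 133, 127) = #83857f.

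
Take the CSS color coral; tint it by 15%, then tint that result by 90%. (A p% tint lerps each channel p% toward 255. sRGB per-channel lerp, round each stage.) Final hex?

#fff4f0

CSS coral is rgb(255, 127, 80).
Lerp each channel 15% toward 255:
  R: 255 + 0.15×(255−255) = 255 + 0 = 255 → 255
  G: 127 + 0.15×(255−127) = 127 + 19.2 = 146.2 → 146
  B: 80 + 26.25 = 106.25 → 106
After the tint: rgb(255, 146, 106) = #ff926a.
Per channel, c → c + 0.9(255 − c):
  R: 255 + 0.9×(255−255) = 255 + 0 = 255 → 255
  G: 146 + 0.9×(255−146) = 146 + 98.1 = 244.1 → 244
  B: 106 + 134.1 = 240.1 → 240
rgb(255, 244, 240) = #fff4f0.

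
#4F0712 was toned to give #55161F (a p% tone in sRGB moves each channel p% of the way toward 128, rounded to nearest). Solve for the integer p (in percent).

12%

#4F0712 is rgb(79, 7, 18); #55161F is rgb(85, 22, 31).
On the G channel (widest range): 22 ≈ 7 + (p/100)(128 − 7), so p ≈ 100×(22 − 7)/(128 − 7) = 1500/121 = 12.40.
p = 12 reproduces all three channels after rounding.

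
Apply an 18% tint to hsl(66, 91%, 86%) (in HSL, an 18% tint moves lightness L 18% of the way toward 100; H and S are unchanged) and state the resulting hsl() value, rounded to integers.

hsl(66, 91%, 89%)

L moves 18% from 86 toward 100: 86 + 2.52 = 88.52 → 89.
H and S are unchanged.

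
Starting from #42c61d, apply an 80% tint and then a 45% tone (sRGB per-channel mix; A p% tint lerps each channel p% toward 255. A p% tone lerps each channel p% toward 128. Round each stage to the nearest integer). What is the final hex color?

#42c61d is rgb(66, 198, 29).
An 80% tint moves each channel 80% toward 255:
  R: 66 + 0.8×(255−66) = 66 + 151.2 = 217.2 → 217
  G: 198 + 45.6 = 243.6 → 244
  B: 29 + 0.8×(255−29) = 29 + 180.8 = 209.8 → 210
After the tint: rgb(217, 244, 210) = #d9f4d2.
Per channel, c → c + 0.45(128 − c):
  R: 217 − 40.05 = 176.95 → 177
  G: 244 + 0.45×(128−244) = 244 − 52.2 = 191.8 → 192
  B: 210 − 36.9 = 173.1 → 173
rgb(177, 192, 173) = #b1c0ad.

#b1c0ad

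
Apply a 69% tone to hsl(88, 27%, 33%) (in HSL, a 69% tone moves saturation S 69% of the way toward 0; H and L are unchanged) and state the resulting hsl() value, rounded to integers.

S moves 69% from 27 toward 0: 27 − 18.63 = 8.37 → 8.
H and L are unchanged.

hsl(88, 8%, 33%)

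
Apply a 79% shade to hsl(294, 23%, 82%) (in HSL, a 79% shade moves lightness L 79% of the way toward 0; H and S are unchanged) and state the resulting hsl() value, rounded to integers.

L moves 79% from 82 toward 0: 82 − 64.78 = 17.22 → 17.
H and S are unchanged.

hsl(294, 23%, 17%)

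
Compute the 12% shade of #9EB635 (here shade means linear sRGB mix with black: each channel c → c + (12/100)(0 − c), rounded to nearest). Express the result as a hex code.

#8BA02F

#9EB635 is rgb(158, 182, 53).
A 12% shade moves each channel 12% toward 0:
  R: 158 + 0.12×(0−158) = 158 − 18.96 = 139.04 → 139
  G: 182 + 0.12×(0−182) = 182 − 21.84 = 160.16 → 160
  B: 53 + 0.12×(0−53) = 53 − 6.36 = 46.64 → 47
rgb(139, 160, 47) = #8BA02F.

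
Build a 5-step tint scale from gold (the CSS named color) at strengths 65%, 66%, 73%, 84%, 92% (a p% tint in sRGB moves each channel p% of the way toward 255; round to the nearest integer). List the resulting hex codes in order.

#FFF1A6, #FFF1A8, #FFF4BA, #FFF9D6, #FFFCEB

CSS gold is rgb(255, 215, 0).
65%: (255→255, 215 + 26 = 241→241, 0 + 165.75 = 165.75→166) → #FFF1A6
66%: (255→255, 215 + 26.4 = 241.4→241, 0 + 168.3 = 168.3→168) → #FFF1A8
73%: (255→255, 215 + 29.2 = 244.2→244, 0 + 186.15 = 186.15→186) → #FFF4BA
84%: (255→255, 215 + 33.6 = 248.6→249, 0 + 214.2 = 214.2→214) → #FFF9D6
92%: (255→255, 215 + 36.8 = 251.8→252, 0 + 234.6 = 234.6→235) → #FFFCEB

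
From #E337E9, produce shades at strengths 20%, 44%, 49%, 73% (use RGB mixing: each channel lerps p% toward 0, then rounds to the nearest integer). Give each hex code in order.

#B62CBA, #7F1F82, #741C77, #3D0F3F

#E337E9 is rgb(227, 55, 233).
20%: (227 − 45.4 = 181.6→182, 55 − 11 = 44→44, 233 − 46.6 = 186.4→186) → #B62CBA
44%: (227 − 99.88 = 127.12→127, 55 − 24.2 = 30.8→31, 233 − 102.52 = 130.48→130) → #7F1F82
49%: (227 − 111.23 = 115.77→116, 55 − 26.95 = 28.05→28, 233 − 114.17 = 118.83→119) → #741C77
73%: (227 − 165.71 = 61.29→61, 55 − 40.15 = 14.85→15, 233 − 170.09 = 62.91→63) → #3D0F3F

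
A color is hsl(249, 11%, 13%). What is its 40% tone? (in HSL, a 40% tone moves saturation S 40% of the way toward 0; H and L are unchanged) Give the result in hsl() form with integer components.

S moves 40% from 11 toward 0: 11 − 4.4 = 6.6 → 7.
H and L are unchanged.

hsl(249, 7%, 13%)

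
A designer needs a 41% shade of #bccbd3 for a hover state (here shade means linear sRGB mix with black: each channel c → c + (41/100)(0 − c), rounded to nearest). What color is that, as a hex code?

#bccbd3 is rgb(188, 203, 211).
Lerp each channel 41% toward 0:
  R: 188 + 0.41×(0−188) = 188 − 77.08 = 110.92 → 111
  G: 203 + 0.41×(0−203) = 203 − 83.23 = 119.77 → 120
  B: 211 + 0.41×(0−211) = 211 − 86.51 = 124.49 → 124
rgb(111, 120, 124) = #6f787c.

#6f787c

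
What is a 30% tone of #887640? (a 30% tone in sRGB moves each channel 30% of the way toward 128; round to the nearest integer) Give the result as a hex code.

#887640 is rgb(136, 118, 64).
A 30% tone moves each channel 30% toward 128:
  R: 136 + 0.3×(128−136) = 136 − 2.4 = 133.6 → 134
  G: 118 + 0.3×(128−118) = 118 + 3 = 121 → 121
  B: 64 + 0.3×(128−64) = 64 + 19.2 = 83.2 → 83
rgb(134, 121, 83) = #867953.

#867953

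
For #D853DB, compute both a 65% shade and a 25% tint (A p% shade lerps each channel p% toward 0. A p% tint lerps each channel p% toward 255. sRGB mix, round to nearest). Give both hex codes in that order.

#D853DB is rgb(216, 83, 219).
65% shade:
  R: 216 + 0.65×(0−216) = 216 − 140.4 = 75.6 → 76
  G: 83 − 53.95 = 29.05 → 29
  B: 219 + 0.65×(0−219) = 219 − 142.35 = 76.65 → 77
  → #4C1D4D
25% tint:
  R: 216 + 9.75 = 225.75 → 226
  G: 83 + 43 = 126 → 126
  B: 219 + 9 = 228 → 228
  → #E27EE4

#4C1D4D, #E27EE4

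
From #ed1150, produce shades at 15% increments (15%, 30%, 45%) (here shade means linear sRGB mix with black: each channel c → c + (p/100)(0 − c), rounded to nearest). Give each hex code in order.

#c90e44, #a60c38, #82092c

#ed1150 is rgb(237, 17, 80).
15%: (237 − 35.55 = 201.45→201, 17 − 2.55 = 14.45→14, 80 − 12 = 68→68) → #c90e44
30%: (237 − 71.1 = 165.9→166, 17 − 5.1 = 11.9→12, 80 − 24 = 56→56) → #a60c38
45%: (237 − 106.65 = 130.35→130, 17 − 7.65 = 9.35→9, 80 − 36 = 44→44) → #82092c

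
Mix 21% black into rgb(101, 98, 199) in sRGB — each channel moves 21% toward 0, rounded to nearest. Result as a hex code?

#504D9D

A 21% shade moves each channel 21% toward 0:
  R: 101 + 0.21×(0−101) = 101 − 21.21 = 79.79 → 80
  G: 98 + 0.21×(0−98) = 98 − 20.58 = 77.42 → 77
  B: 199 + 0.21×(0−199) = 199 − 41.79 = 157.21 → 157
rgb(80, 77, 157) = #504D9D.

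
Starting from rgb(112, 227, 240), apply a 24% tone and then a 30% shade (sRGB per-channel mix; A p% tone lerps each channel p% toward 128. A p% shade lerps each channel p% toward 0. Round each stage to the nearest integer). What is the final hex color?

Lerp each channel 24% toward 128:
  R: 112 + 3.84 = 115.84 → 116
  G: 227 + 0.24×(128−227) = 227 − 23.76 = 203.24 → 203
  B: 240 − 26.88 = 213.12 → 213
After the tone: rgb(116, 203, 213) = #74cbd5.
Lerp each channel 30% toward 0:
  R: 116 + 0.3×(0−116) = 116 − 34.8 = 81.2 → 81
  G: 203 + 0.3×(0−203) = 203 − 60.9 = 142.1 → 142
  B: 213 + 0.3×(0−213) = 213 − 63.9 = 149.1 → 149
rgb(81, 142, 149) = #518e95.

#518e95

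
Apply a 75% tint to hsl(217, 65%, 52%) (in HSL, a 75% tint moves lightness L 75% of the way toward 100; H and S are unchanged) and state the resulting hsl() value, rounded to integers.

L moves 75% from 52 toward 100: 52 + 36 = 88 → 88.
H and S are unchanged.

hsl(217, 65%, 88%)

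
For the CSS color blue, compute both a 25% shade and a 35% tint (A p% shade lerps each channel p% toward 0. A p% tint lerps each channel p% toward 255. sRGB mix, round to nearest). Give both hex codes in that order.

CSS blue is rgb(0, 0, 255).
25% shade:
  R: 0 + 0 = 0 → 0
  G: 0 + 0.25×(0−0) = 0 + 0 = 0 → 0
  B: 255 + 0.25×(0−255) = 255 − 63.75 = 191.25 → 191
  → #0000bf
35% tint:
  R: 0 + 0.35×(255−0) = 0 + 89.25 = 89.25 → 89
  G: 0 + 0.35×(255−0) = 0 + 89.25 = 89.25 → 89
  B: 255 + 0.35×(255−255) = 255 + 0 = 255 → 255
  → #5959ff

#0000bf, #5959ff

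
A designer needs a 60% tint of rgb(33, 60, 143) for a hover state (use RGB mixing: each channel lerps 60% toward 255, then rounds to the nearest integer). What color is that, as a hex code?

#A6B1D2

Per channel, c → c + 0.6(255 − c):
  R: 33 + 0.6×(255−33) = 33 + 133.2 = 166.2 → 166
  G: 60 + 117 = 177 → 177
  B: 143 + 67.2 = 210.2 → 210
rgb(166, 177, 210) = #A6B1D2.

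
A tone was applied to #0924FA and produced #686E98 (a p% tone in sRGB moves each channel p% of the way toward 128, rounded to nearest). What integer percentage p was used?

80%

#0924FA is rgb(9, 36, 250); #686E98 is rgb(104, 110, 152).
On the B channel (widest range): 152 ≈ 250 + (p/100)(128 − 250), so p ≈ 100×(152 − 250)/(128 − 250) = -9800/-122 = 80.33.
p = 80 reproduces all three channels after rounding.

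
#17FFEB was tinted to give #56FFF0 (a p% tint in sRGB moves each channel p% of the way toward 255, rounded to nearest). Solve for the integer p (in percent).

#17FFEB is rgb(23, 255, 235); #56FFF0 is rgb(86, 255, 240).
On the R channel (widest range): 86 ≈ 23 + (p/100)(255 − 23), so p ≈ 100×(86 − 23)/(255 − 23) = 6300/232 = 27.16.
p = 27 reproduces all three channels after rounding.

27%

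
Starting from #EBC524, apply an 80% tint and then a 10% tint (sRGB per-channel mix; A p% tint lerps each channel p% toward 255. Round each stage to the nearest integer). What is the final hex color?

#EBC524 is rgb(235, 197, 36).
Lerp each channel 80% toward 255:
  R: 235 + 0.8×(255−235) = 235 + 16 = 251 → 251
  G: 197 + 0.8×(255−197) = 197 + 46.4 = 243.4 → 243
  B: 36 + 0.8×(255−36) = 36 + 175.2 = 211.2 → 211
After the tint: rgb(251, 243, 211) = #FBF3D3.
Lerp each channel 10% toward 255:
  R: 251 + 0.4 = 251.4 → 251
  G: 243 + 0.1×(255−243) = 243 + 1.2 = 244.2 → 244
  B: 211 + 4.4 = 215.4 → 215
rgb(251, 244, 215) = #FBF4D7.

#FBF4D7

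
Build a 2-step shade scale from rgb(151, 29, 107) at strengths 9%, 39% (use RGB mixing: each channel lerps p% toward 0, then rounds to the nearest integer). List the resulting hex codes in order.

#891a61, #5c1241

9%: (151 − 13.59 = 137.41→137, 29 − 2.61 = 26.39→26, 107 − 9.63 = 97.37→97) → #891a61
39%: (151 − 58.89 = 92.11→92, 29 − 11.31 = 17.69→18, 107 − 41.73 = 65.27→65) → #5c1241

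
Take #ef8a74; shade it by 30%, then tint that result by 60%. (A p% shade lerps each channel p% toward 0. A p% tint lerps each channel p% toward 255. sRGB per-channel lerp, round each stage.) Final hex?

#ef8a74 is rgb(239, 138, 116).
A 30% shade moves each channel 30% toward 0:
  R: 239 − 71.7 = 167.3 → 167
  G: 138 − 41.4 = 96.6 → 97
  B: 116 + 0.3×(0−116) = 116 − 34.8 = 81.2 → 81
After the shade: rgb(167, 97, 81) = #a76151.
Per channel, c → c + 0.6(255 − c):
  R: 167 + 0.6×(255−167) = 167 + 52.8 = 219.8 → 220
  G: 97 + 94.8 = 191.8 → 192
  B: 81 + 0.6×(255−81) = 81 + 104.4 = 185.4 → 185
rgb(220, 192, 185) = #dcc0b9.

#dcc0b9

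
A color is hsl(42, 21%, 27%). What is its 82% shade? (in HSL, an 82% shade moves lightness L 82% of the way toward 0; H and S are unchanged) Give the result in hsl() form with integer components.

hsl(42, 21%, 5%)

L moves 82% from 27 toward 0: 27 − 22.14 = 4.86 → 5.
H and S are unchanged.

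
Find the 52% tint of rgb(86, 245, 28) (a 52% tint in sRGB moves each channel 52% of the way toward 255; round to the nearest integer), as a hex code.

A 52% tint moves each channel 52% toward 255:
  R: 86 + 0.52×(255−86) = 86 + 87.88 = 173.88 → 174
  G: 245 + 0.52×(255−245) = 245 + 5.2 = 250.2 → 250
  B: 28 + 118.04 = 146.04 → 146
rgb(174, 250, 146) = #AEFA92.

#AEFA92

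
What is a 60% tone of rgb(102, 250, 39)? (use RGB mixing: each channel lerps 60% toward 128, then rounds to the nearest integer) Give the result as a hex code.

#76B15C

Lerp each channel 60% toward 128:
  R: 102 + 0.6×(128−102) = 102 + 15.6 = 117.6 → 118
  G: 250 − 73.2 = 176.8 → 177
  B: 39 + 53.4 = 92.4 → 92
rgb(118, 177, 92) = #76B15C.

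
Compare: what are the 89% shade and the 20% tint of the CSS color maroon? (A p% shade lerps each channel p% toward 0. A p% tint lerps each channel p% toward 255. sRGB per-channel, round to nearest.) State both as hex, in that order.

CSS maroon is rgb(128, 0, 0).
89% shade:
  R: 128 − 113.92 = 14.08 → 14
  G: 0 + 0 = 0 → 0
  B: 0 + 0 = 0 → 0
  → #0E0000
20% tint:
  R: 128 + 0.2×(255−128) = 128 + 25.4 = 153.4 → 153
  G: 0 + 51 = 51 → 51
  B: 0 + 51 = 51 → 51
  → #993333

#0E0000, #993333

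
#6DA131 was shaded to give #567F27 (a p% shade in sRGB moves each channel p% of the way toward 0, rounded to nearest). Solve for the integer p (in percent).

#6DA131 is rgb(109, 161, 49); #567F27 is rgb(86, 127, 39).
On the G channel (widest range): 127 ≈ 161 + (p/100)(0 − 161), so p ≈ 100×(127 − 161)/(0 − 161) = -3400/-161 = 21.12.
p = 21 reproduces all three channels after rounding.

21%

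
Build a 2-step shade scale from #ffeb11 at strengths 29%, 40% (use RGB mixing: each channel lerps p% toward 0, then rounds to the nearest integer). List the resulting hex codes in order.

#ffeb11 is rgb(255, 235, 17).
29%: (255 − 73.95 = 181.05→181, 235 − 68.15 = 166.85→167, 17 − 4.93 = 12.07→12) → #b5a70c
40%: (255 − 102 = 153→153, 235 − 94 = 141→141, 17 − 6.8 = 10.2→10) → #998d0a

#b5a70c, #998d0a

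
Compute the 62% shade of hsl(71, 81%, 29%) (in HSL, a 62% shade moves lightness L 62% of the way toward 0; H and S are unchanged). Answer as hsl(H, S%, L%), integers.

L moves 62% from 29 toward 0: 29 − 17.98 = 11.02 → 11.
H and S are unchanged.

hsl(71, 81%, 11%)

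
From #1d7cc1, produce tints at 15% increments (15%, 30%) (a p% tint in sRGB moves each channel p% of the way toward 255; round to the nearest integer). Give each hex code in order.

#1d7cc1 is rgb(29, 124, 193).
15%: (29 + 33.9 = 62.9→63, 124 + 19.65 = 143.65→144, 193 + 9.3 = 202.3→202) → #3f90ca
30%: (29 + 67.8 = 96.8→97, 124 + 39.3 = 163.3→163, 193 + 18.6 = 211.6→212) → #61a3d4

#3f90ca, #61a3d4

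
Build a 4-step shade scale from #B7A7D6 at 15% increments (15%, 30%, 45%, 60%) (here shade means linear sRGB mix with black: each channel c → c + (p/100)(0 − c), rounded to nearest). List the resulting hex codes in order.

#9C8EB6, #807596, #655C76, #494356

#B7A7D6 is rgb(183, 167, 214).
15%: (183 − 27.45 = 155.55→156, 167 − 25.05 = 141.95→142, 214 − 32.1 = 181.9→182) → #9C8EB6
30%: (183 − 54.9 = 128.1→128, 167 − 50.1 = 116.9→117, 214 − 64.2 = 149.8→150) → #807596
45%: (183 − 82.35 = 100.65→101, 167 − 75.15 = 91.85→92, 214 − 96.3 = 117.7→118) → #655C76
60%: (183 − 109.8 = 73.2→73, 167 − 100.2 = 66.8→67, 214 − 128.4 = 85.6→86) → #494356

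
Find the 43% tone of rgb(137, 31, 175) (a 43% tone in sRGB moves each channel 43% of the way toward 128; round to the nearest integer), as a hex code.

#85499b

Per channel, c → c + 0.43(128 − c):
  R: 137 + 0.43×(128−137) = 137 − 3.87 = 133.13 → 133
  G: 31 + 0.43×(128−31) = 31 + 41.71 = 72.71 → 73
  B: 175 − 20.21 = 154.79 → 155
rgb(133, 73, 155) = #85499b.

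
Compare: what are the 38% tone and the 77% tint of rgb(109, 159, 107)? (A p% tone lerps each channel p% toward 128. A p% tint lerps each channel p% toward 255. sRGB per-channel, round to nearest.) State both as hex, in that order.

38% tone:
  R: 109 + 7.22 = 116.22 → 116
  G: 159 + 0.38×(128−159) = 159 − 11.78 = 147.22 → 147
  B: 107 + 0.38×(128−107) = 107 + 7.98 = 114.98 → 115
  → #749373
77% tint:
  R: 109 + 0.77×(255−109) = 109 + 112.42 = 221.42 → 221
  G: 159 + 73.92 = 232.92 → 233
  B: 107 + 0.77×(255−107) = 107 + 113.96 = 220.96 → 221
  → #dde9dd

#749373, #dde9dd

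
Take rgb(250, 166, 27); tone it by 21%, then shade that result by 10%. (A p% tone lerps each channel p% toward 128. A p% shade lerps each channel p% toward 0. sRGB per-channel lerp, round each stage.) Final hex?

A 21% tone moves each channel 21% toward 128:
  R: 250 + 0.21×(128−250) = 250 − 25.62 = 224.38 → 224
  G: 166 + 0.21×(128−166) = 166 − 7.98 = 158.02 → 158
  B: 27 + 21.21 = 48.21 → 48
After the tone: rgb(224, 158, 48) = #e09e30.
A 10% shade moves each channel 10% toward 0:
  R: 224 + 0.1×(0−224) = 224 − 22.4 = 201.6 → 202
  G: 158 + 0.1×(0−158) = 158 − 15.8 = 142.2 → 142
  B: 48 + 0.1×(0−48) = 48 − 4.8 = 43.2 → 43
rgb(202, 142, 43) = #ca8e2b.

#ca8e2b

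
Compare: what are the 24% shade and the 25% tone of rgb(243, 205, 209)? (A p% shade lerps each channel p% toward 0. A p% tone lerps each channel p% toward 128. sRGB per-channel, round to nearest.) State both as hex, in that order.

24% shade:
  R: 243 + 0.24×(0−243) = 243 − 58.32 = 184.68 → 185
  G: 205 + 0.24×(0−205) = 205 − 49.2 = 155.8 → 156
  B: 209 + 0.24×(0−209) = 209 − 50.16 = 158.84 → 159
  → #b99c9f
25% tone:
  R: 243 + 0.25×(128−243) = 243 − 28.75 = 214.25 → 214
  G: 205 + 0.25×(128−205) = 205 − 19.25 = 185.75 → 186
  B: 209 − 20.25 = 188.75 → 189
  → #d6babd

#b99c9f, #d6babd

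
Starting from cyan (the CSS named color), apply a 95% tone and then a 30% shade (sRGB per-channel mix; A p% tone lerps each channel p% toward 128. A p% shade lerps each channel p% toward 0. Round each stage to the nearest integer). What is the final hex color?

CSS cyan is rgb(0, 255, 255).
Lerp each channel 95% toward 128:
  R: 0 + 0.95×(128−0) = 0 + 121.6 = 121.6 → 122
  G: 255 + 0.95×(128−255) = 255 − 120.65 = 134.35 → 134
  B: 255 + 0.95×(128−255) = 255 − 120.65 = 134.35 → 134
After the tone: rgb(122, 134, 134) = #7a8686.
A 30% shade moves each channel 30% toward 0:
  R: 122 + 0.3×(0−122) = 122 − 36.6 = 85.4 → 85
  G: 134 − 40.2 = 93.8 → 94
  B: 134 + 0.3×(0−134) = 134 − 40.2 = 93.8 → 94
rgb(85, 94, 94) = #555e5e.

#555e5e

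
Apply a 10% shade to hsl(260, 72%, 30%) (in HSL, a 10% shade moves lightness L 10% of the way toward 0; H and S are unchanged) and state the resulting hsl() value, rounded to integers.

hsl(260, 72%, 27%)

L moves 10% from 30 toward 0: 30 − 3 = 27 → 27.
H and S are unchanged.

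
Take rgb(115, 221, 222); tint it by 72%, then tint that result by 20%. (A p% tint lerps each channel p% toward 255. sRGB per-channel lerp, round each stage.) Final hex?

A 72% tint moves each channel 72% toward 255:
  R: 115 + 0.72×(255−115) = 115 + 100.8 = 215.8 → 216
  G: 221 + 24.48 = 245.48 → 245
  B: 222 + 0.72×(255−222) = 222 + 23.76 = 245.76 → 246
After the tint: rgb(216, 245, 246) = #d8f5f6.
Per channel, c → c + 0.2(255 − c):
  R: 216 + 7.8 = 223.8 → 224
  G: 245 + 0.2×(255−245) = 245 + 2 = 247 → 247
  B: 246 + 1.8 = 247.8 → 248
rgb(224, 247, 248) = #e0f7f8.

#e0f7f8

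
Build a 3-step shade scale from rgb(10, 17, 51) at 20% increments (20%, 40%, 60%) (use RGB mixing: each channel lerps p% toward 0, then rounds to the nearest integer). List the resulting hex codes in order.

20%: (10 − 2 = 8→8, 17 − 3.4 = 13.6→14, 51 − 10.2 = 40.8→41) → #080E29
40%: (10 − 4 = 6→6, 17 − 6.8 = 10.2→10, 51 − 20.4 = 30.6→31) → #060A1F
60%: (10 − 6 = 4→4, 17 − 10.2 = 6.8→7, 51 − 30.6 = 20.4→20) → #040714

#080E29, #060A1F, #040714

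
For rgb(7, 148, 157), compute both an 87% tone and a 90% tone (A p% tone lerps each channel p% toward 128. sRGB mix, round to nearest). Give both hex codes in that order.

#708384, #748283

87% tone:
  R: 7 + 0.87×(128−7) = 7 + 105.27 = 112.27 → 112
  G: 148 − 17.4 = 130.6 → 131
  B: 157 − 25.23 = 131.77 → 132
  → #708384
90% tone:
  R: 7 + 0.9×(128−7) = 7 + 108.9 = 115.9 → 116
  G: 148 + 0.9×(128−148) = 148 − 18 = 130 → 130
  B: 157 + 0.9×(128−157) = 157 − 26.1 = 130.9 → 131
  → #748283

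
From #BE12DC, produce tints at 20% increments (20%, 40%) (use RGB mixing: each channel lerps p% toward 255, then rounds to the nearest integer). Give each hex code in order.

#CB41E3, #D871EA

#BE12DC is rgb(190, 18, 220).
20%: (190 + 13 = 203→203, 18 + 47.4 = 65.4→65, 220 + 7 = 227→227) → #CB41E3
40%: (190 + 26 = 216→216, 18 + 94.8 = 112.8→113, 220 + 14 = 234→234) → #D871EA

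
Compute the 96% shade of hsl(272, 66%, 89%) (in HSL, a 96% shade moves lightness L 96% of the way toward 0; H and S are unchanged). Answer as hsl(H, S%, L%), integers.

hsl(272, 66%, 4%)

L moves 96% from 89 toward 0: 89 − 85.44 = 3.56 → 4.
H and S are unchanged.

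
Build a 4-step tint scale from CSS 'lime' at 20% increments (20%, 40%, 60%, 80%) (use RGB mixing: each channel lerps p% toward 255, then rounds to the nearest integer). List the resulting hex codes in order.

CSS lime is rgb(0, 255, 0).
20%: (0 + 51 = 51→51, 255→255, 0 + 51 = 51→51) → #33FF33
40%: (0 + 102 = 102→102, 255→255, 0 + 102 = 102→102) → #66FF66
60%: (0 + 153 = 153→153, 255→255, 0 + 153 = 153→153) → #99FF99
80%: (0 + 204 = 204→204, 255→255, 0 + 204 = 204→204) → #CCFFCC

#33FF33, #66FF66, #99FF99, #CCFFCC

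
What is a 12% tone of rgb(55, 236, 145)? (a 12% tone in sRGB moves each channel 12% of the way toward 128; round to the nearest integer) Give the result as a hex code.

Lerp each channel 12% toward 128:
  R: 55 + 0.12×(128−55) = 55 + 8.76 = 63.76 → 64
  G: 236 + 0.12×(128−236) = 236 − 12.96 = 223.04 → 223
  B: 145 + 0.12×(128−145) = 145 − 2.04 = 142.96 → 143
rgb(64, 223, 143) = #40df8f.

#40df8f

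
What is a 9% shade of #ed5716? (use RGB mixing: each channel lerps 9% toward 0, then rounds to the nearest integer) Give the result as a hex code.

#d84f14

#ed5716 is rgb(237, 87, 22).
A 9% shade moves each channel 9% toward 0:
  R: 237 − 21.33 = 215.67 → 216
  G: 87 − 7.83 = 79.17 → 79
  B: 22 + 0.09×(0−22) = 22 − 1.98 = 20.02 → 20
rgb(216, 79, 20) = #d84f14.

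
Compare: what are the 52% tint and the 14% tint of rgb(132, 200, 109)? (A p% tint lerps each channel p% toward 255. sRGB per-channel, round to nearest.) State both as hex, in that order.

#c4e5b9, #95d081

52% tint:
  R: 132 + 0.52×(255−132) = 132 + 63.96 = 195.96 → 196
  G: 200 + 0.52×(255−200) = 200 + 28.6 = 228.6 → 229
  B: 109 + 0.52×(255−109) = 109 + 75.92 = 184.92 → 185
  → #c4e5b9
14% tint:
  R: 132 + 0.14×(255−132) = 132 + 17.22 = 149.22 → 149
  G: 200 + 0.14×(255−200) = 200 + 7.7 = 207.7 → 208
  B: 109 + 0.14×(255−109) = 109 + 20.44 = 129.44 → 129
  → #95d081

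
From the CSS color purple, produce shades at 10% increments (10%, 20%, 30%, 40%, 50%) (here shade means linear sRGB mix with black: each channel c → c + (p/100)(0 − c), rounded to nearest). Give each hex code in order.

#730073, #660066, #5A005A, #4D004D, #400040

CSS purple is rgb(128, 0, 128).
10%: (128 − 12.8 = 115.2→115, 0→0, 128 − 12.8 = 115.2→115) → #730073
20%: (128 − 25.6 = 102.4→102, 0→0, 128 − 25.6 = 102.4→102) → #660066
30%: (128 − 38.4 = 89.6→90, 0→0, 128 − 38.4 = 89.6→90) → #5A005A
40%: (128 − 51.2 = 76.8→77, 0→0, 128 − 51.2 = 76.8→77) → #4D004D
50%: (128 − 64 = 64→64, 0→0, 128 − 64 = 64→64) → #400040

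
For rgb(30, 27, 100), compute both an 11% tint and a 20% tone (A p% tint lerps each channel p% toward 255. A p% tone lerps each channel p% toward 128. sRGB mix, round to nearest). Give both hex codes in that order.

11% tint:
  R: 30 + 0.11×(255−30) = 30 + 24.75 = 54.75 → 55
  G: 27 + 0.11×(255−27) = 27 + 25.08 = 52.08 → 52
  B: 100 + 0.11×(255−100) = 100 + 17.05 = 117.05 → 117
  → #373475
20% tone:
  R: 30 + 0.2×(128−30) = 30 + 19.6 = 49.6 → 50
  G: 27 + 0.2×(128−27) = 27 + 20.2 = 47.2 → 47
  B: 100 + 0.2×(128−100) = 100 + 5.6 = 105.6 → 106
  → #322F6A

#373475, #322F6A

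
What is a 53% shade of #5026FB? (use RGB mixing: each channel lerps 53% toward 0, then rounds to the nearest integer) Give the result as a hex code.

#261276

#5026FB is rgb(80, 38, 251).
Per channel, c → c + 0.53(0 − c):
  R: 80 + 0.53×(0−80) = 80 − 42.4 = 37.6 → 38
  G: 38 + 0.53×(0−38) = 38 − 20.14 = 17.86 → 18
  B: 251 + 0.53×(0−251) = 251 − 133.03 = 117.97 → 118
rgb(38, 18, 118) = #261276.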